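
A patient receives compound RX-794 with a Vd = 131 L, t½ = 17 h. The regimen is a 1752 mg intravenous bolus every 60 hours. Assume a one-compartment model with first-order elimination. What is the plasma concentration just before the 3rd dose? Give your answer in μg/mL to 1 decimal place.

1.3 μg/mL

f = (1/2)^(τ/t½) = (1/2)^(60/17) ≈ 0.0866.
C₀ = D/Vd = 1752/131 ≈ 13.374 μg/mL.
Before the 3rd dose, 2 doses have been given. Superposition: Cmin = C₀·(f + f²).
≈ 13.374 × (0.0866 + 0.0075) ≈ 13.374 × 0.0941 ≈ 1.258 μg/mL.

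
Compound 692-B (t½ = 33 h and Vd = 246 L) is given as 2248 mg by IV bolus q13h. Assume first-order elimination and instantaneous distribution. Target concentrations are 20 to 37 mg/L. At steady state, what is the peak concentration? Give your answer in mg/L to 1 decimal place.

38.2 mg/L

τ/t½ = 13/33 ≈ 0.39394, so fraction remaining f = (1/2)^(13/33) ≈ 0.7610.
At steady state, accumulation factor R = 1/(1 − e^(−kτ)) ≈ 4.1841.
Each bolus raises the concentration by D/Vd = 2248/246 ≈ 9.138 mg/L.
Steady-state peak Cmax,ss = C₀·R ≈ 9.138 × 4.1841 ≈ 38.234 mg/L.
Peak 38.2 mg/L vs MTC 37 mg/L: exceeds toxic threshold.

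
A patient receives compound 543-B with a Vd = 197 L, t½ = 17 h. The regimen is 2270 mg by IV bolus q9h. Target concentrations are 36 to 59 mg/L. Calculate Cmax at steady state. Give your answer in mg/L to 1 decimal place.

37.5 mg/L

Over one 9-h interval, 9/17 ≈ 0.52941 half-lives elapse, leaving f ≈ 0.6928 of each dose.
At steady state, accumulation factor R = 1/(1 − e^(−kτ)) ≈ 3.2552.
Each bolus raises the concentration by D/Vd = 2270/197 ≈ 11.523 mg/L.
Steady-state peak Cmax,ss = C₀·R ≈ 11.523 × 3.2552 ≈ 37.510 mg/L.
Peak 37.5 mg/L vs MTC 59 mg/L: below toxic threshold.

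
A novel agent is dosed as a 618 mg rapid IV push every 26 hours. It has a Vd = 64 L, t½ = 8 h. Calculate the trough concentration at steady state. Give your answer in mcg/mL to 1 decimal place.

1.1 mcg/mL

Over one 26-h interval, 26/8 ≈ 3.25 half-lives elapse, leaving f ≈ 0.1051 of each dose.
Single-dose peak C₀ = D/Vd = 618/64 ≈ 9.656 mcg/mL.
Steady-state trough Cmin,ss = C₀·f/(1−f) ≈ 9.656 × 0.1051/0.8949 ≈ 1.134 mcg/mL.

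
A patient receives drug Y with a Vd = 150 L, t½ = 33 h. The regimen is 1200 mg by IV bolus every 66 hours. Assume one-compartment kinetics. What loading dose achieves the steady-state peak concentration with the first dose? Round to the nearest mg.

1600 mg

f = (1/2)^(66/33) ≈ 0.250000; accumulation ratio R = 1/(1−f) ≈ 1.33333.
Loading dose to hit Cmax,ss on first dose: D_load = D_maint·R ≈ 1200 × 1.33333 ≈ 1600.00 mg.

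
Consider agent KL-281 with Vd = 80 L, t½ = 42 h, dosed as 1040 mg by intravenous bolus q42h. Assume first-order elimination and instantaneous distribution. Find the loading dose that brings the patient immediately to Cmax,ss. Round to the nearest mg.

f = (1/2)^(42/42) ≈ 0.500000; accumulation ratio R = 1/(1−f) ≈ 2.00000.
Loading dose to hit Cmax,ss on first dose: D_load = D_maint·R ≈ 1040 × 2.00000 ≈ 2080.00 mg.

2080 mg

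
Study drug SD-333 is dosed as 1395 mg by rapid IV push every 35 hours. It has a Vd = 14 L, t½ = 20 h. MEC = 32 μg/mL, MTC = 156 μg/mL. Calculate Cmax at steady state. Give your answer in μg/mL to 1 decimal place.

141.8 μg/mL

Over one 35-h interval, 35/20 ≈ 1.75 half-lives elapse, leaving f ≈ 0.2973 of each dose.
Accumulation ratio R = 1/(1 − f) ≈ 1/0.7027 ≈ 1.4231.
Single-dose peak C₀ = D/Vd = 1395/14 ≈ 99.643 μg/mL.
Steady-state peak Cmax,ss = C₀·R ≈ 99.643 × 1.4231 ≈ 141.802 μg/mL.
Peak 141.8 μg/mL vs MTC 156 μg/mL: below toxic threshold.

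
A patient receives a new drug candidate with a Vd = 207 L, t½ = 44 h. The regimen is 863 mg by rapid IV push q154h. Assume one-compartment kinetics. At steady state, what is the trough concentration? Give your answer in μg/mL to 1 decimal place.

0.4 μg/mL

τ/t½ = 154/44 ≈ 3.5, so fraction remaining f = (1/2)^(154/44) ≈ 0.0884.
Accumulation ratio R = 1/(1 − f) ≈ 1/0.9116 ≈ 1.0970.
Single-dose peak C₀ = D/Vd = 863/207 ≈ 4.169 μg/mL.
Steady-state peak Cmax,ss = C₀·R ≈ 4.169 × 1.0970 ≈ 4.573 μg/mL.
Steady-state trough Cmin,ss = Cmax,ss·f ≈ 4.573 × 0.0884 ≈ 0.404 μg/mL.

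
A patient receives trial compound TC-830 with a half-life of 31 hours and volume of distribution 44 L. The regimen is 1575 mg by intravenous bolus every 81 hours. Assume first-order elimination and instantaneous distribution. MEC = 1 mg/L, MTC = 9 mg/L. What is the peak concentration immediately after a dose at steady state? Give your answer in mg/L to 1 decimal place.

42.8 mg/L

k = ln2/t½ = ln2/31 ≈ 0.022360 h⁻¹; fraction remaining f = e^(−kτ) = e^(−0.022360×81) ≈ 0.1635.
At steady state, accumulation factor R = 1/(1 − e^(−kτ)) ≈ 1.1955.
Single-dose peak C₀ = D/Vd = 1575/44 ≈ 35.795 mg/L.
Cmax,ss = C₀/(1 − f) ≈ 35.795/0.8365 ≈ 42.791 mg/L.
Peak 42.8 mg/L vs MTC 9 mg/L: exceeds toxic threshold.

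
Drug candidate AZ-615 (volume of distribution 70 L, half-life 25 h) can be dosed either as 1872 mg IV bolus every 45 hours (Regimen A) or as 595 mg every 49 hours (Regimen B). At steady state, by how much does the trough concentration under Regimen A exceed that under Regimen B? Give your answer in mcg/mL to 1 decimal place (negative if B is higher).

7.8 mcg/mL

Regimen A: f = (1/2)^(45/25) ≈ 0.2872; Cmin,ss = (1872/70)·f/(1−f) ≈ 10.775 mcg/mL.
Regimen B: f = (1/2)^(49/25) ≈ 0.2570; Cmin,ss = (595/70)·f/(1−f) ≈ 2.940 mcg/mL.
Difference ≈ 10.775 − 2.940 ≈ 7.835 mcg/mL.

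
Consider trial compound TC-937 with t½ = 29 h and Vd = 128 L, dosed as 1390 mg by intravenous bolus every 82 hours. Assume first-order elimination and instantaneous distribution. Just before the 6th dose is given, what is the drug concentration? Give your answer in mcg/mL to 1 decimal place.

1.8 mcg/mL

f = (1/2)^(τ/t½) = (1/2)^(82/29) ≈ 0.1409.
C₀ = D/Vd = 1390/128 ≈ 10.859 mcg/mL.
Before the 6th dose, 5 doses have been given. Superposition: Cmin = C₀·(f + f² + … + f^5).
≈ 10.859 × (0.1409 + 0.0199 + 0.0028 + 0.0004 + 0.0001) ≈ 10.859 × 0.1641 ≈ 1.782 mcg/mL.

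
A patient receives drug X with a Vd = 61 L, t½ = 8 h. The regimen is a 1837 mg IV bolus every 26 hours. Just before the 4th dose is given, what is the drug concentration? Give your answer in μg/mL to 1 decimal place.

3.5 μg/mL

f = (1/2)^(τ/t½) = (1/2)^(26/8) ≈ 0.1051.
C₀ = D/Vd = 1837/61 ≈ 30.115 μg/mL.
Before the 4th dose, 3 doses have been given. Superposition: Cmin = C₀·(f + f² + … + f^3).
≈ 30.115 × (0.1051 + 0.0110 + 0.0012) ≈ 30.115 × 0.1173 ≈ 3.532 μg/mL.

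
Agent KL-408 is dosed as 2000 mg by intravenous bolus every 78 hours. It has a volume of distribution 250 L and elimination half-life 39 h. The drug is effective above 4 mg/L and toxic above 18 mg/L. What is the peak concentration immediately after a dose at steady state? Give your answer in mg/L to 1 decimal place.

10.7 mg/L

τ = 78 h = 2 half-lives, so f = (1/2)^2 = 0.25.
At steady state, R = 1/(1 − 0.25) = 4/3.
Single-dose peak C₀ = D/Vd = 2000/250 = 8 mg/L.
Steady-state peak Cmax,ss = C₀·R = 8 × 4/3 ≈ 10.667 mg/L.
Peak 10.7 mg/L vs MTC 18 mg/L: below toxic threshold.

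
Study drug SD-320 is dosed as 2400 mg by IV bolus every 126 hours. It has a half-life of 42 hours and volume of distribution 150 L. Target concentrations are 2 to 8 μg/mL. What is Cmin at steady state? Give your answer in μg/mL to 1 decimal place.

The dosing interval is 3 half-lives, so f = 2^(−3) = 0.125.
Accumulation ratio R = 1/(1 − f) = 1/0.875 = 8/7.
Single-dose peak C₀ = D/Vd = 2400/150 = 16 μg/mL.
Steady-state peak Cmax,ss = C₀·R = 16 × 8/7 ≈ 18.286 μg/mL.
Steady-state trough Cmin,ss = Cmax,ss·f ≈ 18.286 × 0.125 ≈ 2.286 μg/mL.
Trough 2.3 μg/mL vs MEC 2 μg/mL: adequate.

2.3 μg/mL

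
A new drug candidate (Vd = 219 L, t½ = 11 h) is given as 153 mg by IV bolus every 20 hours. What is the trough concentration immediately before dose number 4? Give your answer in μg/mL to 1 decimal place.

f = (1/2)^(τ/t½) = (1/2)^(20/11) ≈ 0.2836.
C₀ = D/Vd = 153/219 ≈ 0.699 μg/mL.
Before the 4th dose, 3 doses have been given. Superposition: Cmin = C₀·(f + f² + … + f^3).
≈ 0.699 × (0.2836 + 0.0804 + 0.0228) ≈ 0.699 × 0.3868 ≈ 0.270 μg/mL.

0.3 μg/mL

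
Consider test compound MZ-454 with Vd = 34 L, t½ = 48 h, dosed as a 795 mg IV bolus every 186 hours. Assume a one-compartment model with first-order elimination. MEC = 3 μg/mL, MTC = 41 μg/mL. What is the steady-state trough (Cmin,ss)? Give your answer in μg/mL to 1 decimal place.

τ/t½ = 186/48 ≈ 3.875, so fraction remaining f = (1/2)^(186/48) ≈ 0.0682.
At steady state, accumulation factor R = 1/(1 − e^(−kτ)) ≈ 1.0732.
Single-dose peak C₀ = D/Vd = 795/34 ≈ 23.382 μg/mL.
Steady-state peak Cmax,ss = C₀·R ≈ 23.382 × 1.0732 ≈ 25.094 μg/mL.
One interval later, Cmin,ss = Cmax,ss·e^(−kτ) ≈ 25.094 × 0.0682 ≈ 1.711 μg/mL.
Trough 1.7 μg/mL vs MEC 3 μg/mL: subtherapeutic.

1.7 μg/mL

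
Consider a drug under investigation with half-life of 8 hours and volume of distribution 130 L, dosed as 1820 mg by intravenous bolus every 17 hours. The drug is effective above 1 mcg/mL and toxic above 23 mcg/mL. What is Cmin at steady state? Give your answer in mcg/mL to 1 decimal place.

τ/t½ = 17/8 ≈ 2.125, so fraction remaining f = (1/2)^(17/8) ≈ 0.2293.
Each bolus raises the concentration by D/Vd = 1820/130 ≈ 14.000 mcg/mL.
Steady-state trough Cmin,ss = C₀·f/(1−f) ≈ 14.000 × 0.2293/0.7707 ≈ 4.165 mcg/mL.
Trough 4.2 mcg/mL vs MEC 1 mcg/mL: adequate.

4.2 mcg/mL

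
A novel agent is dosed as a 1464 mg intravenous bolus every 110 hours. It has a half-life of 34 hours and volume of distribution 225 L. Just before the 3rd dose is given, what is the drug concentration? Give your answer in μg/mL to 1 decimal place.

f = (1/2)^(τ/t½) = (1/2)^(110/34) ≈ 0.1062.
C₀ = D/Vd = 1464/225 ≈ 6.507 μg/mL.
Before the 3rd dose, 2 doses have been given. Superposition: Cmin = C₀·(f + f²).
≈ 6.507 × (0.1062 + 0.0113) ≈ 6.507 × 0.1175 ≈ 0.765 μg/mL.

0.8 μg/mL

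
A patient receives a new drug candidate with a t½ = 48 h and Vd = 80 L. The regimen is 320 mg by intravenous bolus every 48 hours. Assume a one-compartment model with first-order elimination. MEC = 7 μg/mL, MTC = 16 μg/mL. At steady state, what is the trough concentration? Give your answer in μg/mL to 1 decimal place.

τ = 48 h = 1 half-life, so f = (1/2)^1 = 0.5.
At steady state, R = 1/(1 − 0.5) = 2/1.
Single-dose peak C₀ = D/Vd = 320/80 = 4 μg/mL.
Steady-state peak Cmax,ss = C₀·R = 4 × 2/1 ≈ 8.000 μg/mL.
Steady-state trough Cmin,ss = Cmax,ss·f ≈ 8.000 × 0.5 ≈ 4.000 μg/mL.
Trough 4.0 μg/mL vs MEC 7 μg/mL: subtherapeutic.

4.0 μg/mL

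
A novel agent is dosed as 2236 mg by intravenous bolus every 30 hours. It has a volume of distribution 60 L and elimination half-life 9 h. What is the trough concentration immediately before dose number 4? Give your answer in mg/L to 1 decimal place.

4.1 mg/L

f = (1/2)^(τ/t½) = (1/2)^(30/9) ≈ 0.0992.
C₀ = D/Vd = 2236/60 ≈ 37.267 mg/L.
Before the 4th dose, 3 doses have been given. Superposition: Cmin = C₀·(f + f² + … + f^3).
≈ 37.267 × (0.0992 + 0.0098 + 0.0010) ≈ 37.267 × 0.1100 ≈ 4.099 mg/L.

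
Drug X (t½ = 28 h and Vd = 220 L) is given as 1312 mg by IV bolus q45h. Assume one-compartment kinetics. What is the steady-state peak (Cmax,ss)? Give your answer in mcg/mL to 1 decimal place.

8.9 mcg/mL

Over one 45-h interval, 45/28 ≈ 1.6071 half-lives elapse, leaving f ≈ 0.3282 of each dose.
Accumulation ratio R = 1/(1 − f) ≈ 1/0.6718 ≈ 1.4885.
Single-dose peak C₀ = D/Vd = 1312/220 ≈ 5.964 mcg/mL.
Cmax,ss = C₀/(1 − f) ≈ 5.964/0.6718 ≈ 8.878 mcg/mL.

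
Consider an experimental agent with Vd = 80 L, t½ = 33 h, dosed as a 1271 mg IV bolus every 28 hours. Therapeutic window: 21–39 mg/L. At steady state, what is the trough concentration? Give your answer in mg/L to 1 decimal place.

Over one 28-h interval, 28/33 ≈ 0.84848 half-lives elapse, leaving f ≈ 0.5554 of each dose.
Accumulation ratio R = 1/(1 − f) ≈ 1/0.4446 ≈ 2.2492.
Single-dose peak C₀ = D/Vd = 1271/80 ≈ 15.887 mg/L.
Cmax,ss = C₀/(1 − f) ≈ 15.887/0.4446 ≈ 35.733 mg/L.
Steady-state trough Cmin,ss = Cmax,ss·f ≈ 35.733 × 0.5554 ≈ 19.846 mg/L.
Trough 19.8 mg/L vs MEC 21 mg/L: subtherapeutic.

19.8 mg/L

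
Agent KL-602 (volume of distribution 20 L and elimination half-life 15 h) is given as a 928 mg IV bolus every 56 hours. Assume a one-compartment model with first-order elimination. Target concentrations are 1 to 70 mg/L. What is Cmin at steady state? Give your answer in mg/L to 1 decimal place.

3.8 mg/L

k = ln2/t½ = ln2/15 ≈ 0.046210 h⁻¹; fraction remaining f = e^(−kτ) = e^(−0.046210×56) ≈ 0.0752.
Each bolus raises the concentration by D/Vd = 928/20 ≈ 46.400 mg/L.
Steady-state trough Cmin,ss = C₀·f/(1−f) ≈ 46.400 × 0.0752/0.9248 ≈ 3.773 mg/L.
Trough 3.8 mg/L vs MEC 1 mg/L: adequate.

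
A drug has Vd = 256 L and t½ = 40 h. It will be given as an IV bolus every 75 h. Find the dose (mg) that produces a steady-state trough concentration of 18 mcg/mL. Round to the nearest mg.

12294 mg

τ/t½ = 75/40 ≈ 1.875, so f = (1/2)^(75/40) ≈ 0.272627.
Cmin,ss = (D/Vd)·f/(1−f), so D = Cmin,ss·Vd·(1−f)/f.
D = 18 × 256 × (1−f)/f ≈ 18 × 256 × 2.66802 ≈ 12294.24 mg.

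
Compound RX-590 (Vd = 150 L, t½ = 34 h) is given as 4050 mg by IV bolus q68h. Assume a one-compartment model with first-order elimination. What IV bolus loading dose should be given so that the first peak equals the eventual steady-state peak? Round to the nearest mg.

5400 mg

f = (1/2)^(68/34) ≈ 0.250000; accumulation ratio R = 1/(1−f) ≈ 1.33333.
Loading dose to hit Cmax,ss on first dose: D_load = D_maint·R ≈ 4050 × 1.33333 ≈ 5399.99 mg.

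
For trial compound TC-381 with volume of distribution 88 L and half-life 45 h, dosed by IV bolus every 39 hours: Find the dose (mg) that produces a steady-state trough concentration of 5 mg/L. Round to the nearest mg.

τ/t½ = 39/45 ≈ 0.86667, so f = (1/2)^(39/45) ≈ 0.548412.
Cmin,ss = (D/Vd)·f/(1−f), so D = Cmin,ss·Vd·(1−f)/f.
D = 5 × 88 × (1−f)/f ≈ 5 × 88 × 0.82345 ≈ 362.32 mg.

362 mg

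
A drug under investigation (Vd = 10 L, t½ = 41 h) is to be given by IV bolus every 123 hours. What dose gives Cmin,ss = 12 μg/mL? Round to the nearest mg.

τ/t½ = 123/41 ≈ 3, so f = (1/2)^(123/41) ≈ 0.125000.
Cmin,ss = (D/Vd)·f/(1−f), so D = Cmin,ss·Vd·(1−f)/f.
D = 12 × 10 × (1−f)/f ≈ 12 × 10 × 7.00000 ≈ 840.00 mg.

840 mg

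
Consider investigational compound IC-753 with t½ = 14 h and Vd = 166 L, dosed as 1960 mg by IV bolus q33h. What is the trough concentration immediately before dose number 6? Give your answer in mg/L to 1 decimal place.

2.9 mg/L

f = (1/2)^(τ/t½) = (1/2)^(33/14) ≈ 0.1952.
C₀ = D/Vd = 1960/166 ≈ 11.807 mg/L.
Before the 6th dose, 5 doses have been given. Superposition: Cmin = C₀·(f + f² + … + f^5).
≈ 11.807 × (0.1952 + 0.0381 + 0.0074 + 0.0015 + 0.0003) ≈ 11.807 × 0.2425 ≈ 2.863 mg/L.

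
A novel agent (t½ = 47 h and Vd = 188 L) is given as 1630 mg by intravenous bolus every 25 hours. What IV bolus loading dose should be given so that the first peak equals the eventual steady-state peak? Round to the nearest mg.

f = (1/2)^(25/47) ≈ 0.691636; accumulation ratio R = 1/(1−f) ≈ 3.24292.
Loading dose to hit Cmax,ss on first dose: D_load = D_maint·R ≈ 1630 × 3.24292 ≈ 5285.96 mg.

5286 mg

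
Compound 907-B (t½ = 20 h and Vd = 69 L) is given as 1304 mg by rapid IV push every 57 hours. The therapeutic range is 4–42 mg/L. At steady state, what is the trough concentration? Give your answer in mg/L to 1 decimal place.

Over one 57-h interval, 57/20 ≈ 2.85 half-lives elapse, leaving f ≈ 0.1387 of each dose.
At steady state, accumulation factor R = 1/(1 − e^(−kτ)) ≈ 1.1610.
Single-dose peak C₀ = D/Vd = 1304/69 ≈ 18.899 mg/L.
Cmax,ss = C₀/(1 − f) ≈ 18.899/0.8613 ≈ 21.942 mg/L.
Steady-state trough Cmin,ss = Cmax,ss·f ≈ 21.942 × 0.1387 ≈ 3.043 mg/L.
Trough 3.0 mg/L vs MEC 4 mg/L: subtherapeutic.

3.0 mg/L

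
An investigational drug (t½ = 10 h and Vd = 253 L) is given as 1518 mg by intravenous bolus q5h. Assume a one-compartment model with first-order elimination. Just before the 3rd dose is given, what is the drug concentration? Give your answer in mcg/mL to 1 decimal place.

f = (1/2)^(τ/t½) = (1/2)^(5/10) ≈ 0.7071.
C₀ = D/Vd = 1518/253 ≈ 6.000 mcg/mL.
Before the 3rd dose, 2 doses have been given. Superposition: Cmin = C₀·(f + f²).
≈ 6.000 × (0.7071 + 0.5000) ≈ 6.000 × 1.2071 ≈ 7.243 mcg/mL.

7.2 mcg/mL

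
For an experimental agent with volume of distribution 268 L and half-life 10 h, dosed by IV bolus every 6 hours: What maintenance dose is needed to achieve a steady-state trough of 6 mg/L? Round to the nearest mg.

τ/t½ = 6/10 ≈ 0.6, so f = (1/2)^(6/10) ≈ 0.659754.
Cmin,ss = (D/Vd)·f/(1−f), so D = Cmin,ss·Vd·(1−f)/f.
D = 6 × 268 × (1−f)/f ≈ 6 × 268 × 0.51572 ≈ 829.28 mg.

829 mg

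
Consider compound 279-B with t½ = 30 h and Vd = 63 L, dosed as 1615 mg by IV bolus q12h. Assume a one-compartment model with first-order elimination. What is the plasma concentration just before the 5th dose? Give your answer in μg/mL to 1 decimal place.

f = (1/2)^(τ/t½) = (1/2)^(12/30) ≈ 0.7579.
C₀ = D/Vd = 1615/63 ≈ 25.635 μg/mL.
Before the 5th dose, 4 doses have been given. Superposition: Cmin = C₀·(f + f² + … + f^4).
≈ 25.635 × (0.7579 + 0.5744 + 0.4353 + 0.3299) ≈ 25.635 × 2.0975 ≈ 53.769 μg/mL.

53.8 μg/mL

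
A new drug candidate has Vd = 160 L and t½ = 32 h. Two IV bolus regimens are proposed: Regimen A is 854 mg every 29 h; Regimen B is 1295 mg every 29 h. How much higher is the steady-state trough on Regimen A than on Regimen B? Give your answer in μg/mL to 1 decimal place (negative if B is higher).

Regimen A: f = (1/2)^(29/32) ≈ 0.5336; Cmin,ss = (854/160)·f/(1−f) ≈ 6.107 μg/mL.
Regimen B: f = (1/2)^(29/32) ≈ 0.5336; Cmin,ss = (1295/160)·f/(1−f) ≈ 9.260 μg/mL.
Difference ≈ 6.107 − 9.260 ≈ -3.153 μg/mL.

-3.2 μg/mL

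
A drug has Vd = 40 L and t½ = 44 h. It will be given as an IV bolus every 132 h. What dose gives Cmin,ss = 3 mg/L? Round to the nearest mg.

τ/t½ = 132/44 ≈ 3, so f = (1/2)^(132/44) ≈ 0.125000.
Cmin,ss = (D/Vd)·f/(1−f), so D = Cmin,ss·Vd·(1−f)/f.
D = 3 × 40 × (1−f)/f ≈ 3 × 40 × 7.00000 ≈ 840.00 mg.

840 mg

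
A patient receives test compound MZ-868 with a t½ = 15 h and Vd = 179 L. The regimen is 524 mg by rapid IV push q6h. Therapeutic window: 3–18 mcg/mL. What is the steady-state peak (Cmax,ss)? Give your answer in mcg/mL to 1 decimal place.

12.1 mcg/mL

Over one 6-h interval, 6/15 ≈ 0.4 half-lives elapse, leaving f ≈ 0.7579 of each dose.
At steady state, accumulation factor R = 1/(1 − e^(−kτ)) ≈ 4.1305.
Single-dose peak C₀ = D/Vd = 524/179 ≈ 2.927 mcg/mL.
Cmax,ss = C₀/(1 − f) ≈ 2.927/0.2421 ≈ 12.090 mcg/mL.
Peak 12.1 mcg/mL vs MTC 18 mcg/mL: below toxic threshold.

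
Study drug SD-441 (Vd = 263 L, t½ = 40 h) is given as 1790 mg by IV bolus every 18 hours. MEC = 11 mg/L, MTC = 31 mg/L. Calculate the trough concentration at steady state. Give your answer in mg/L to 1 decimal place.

τ/t½ = 18/40 ≈ 0.45, so fraction remaining f = (1/2)^(18/40) ≈ 0.7320.
At steady state, accumulation factor R = 1/(1 − e^(−kτ)) ≈ 3.7313.
Single-dose peak C₀ = D/Vd = 1790/263 ≈ 6.806 mg/L.
Cmax,ss = C₀/(1 − f) ≈ 6.806/0.2680 ≈ 25.396 mg/L.
Steady-state trough Cmin,ss = Cmax,ss·f ≈ 25.396 × 0.7320 ≈ 18.590 mg/L.
Trough 18.6 mg/L vs MEC 11 mg/L: adequate.

18.6 mg/L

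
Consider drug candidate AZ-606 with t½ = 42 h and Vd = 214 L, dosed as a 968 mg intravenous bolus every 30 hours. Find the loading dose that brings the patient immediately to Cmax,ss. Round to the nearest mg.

f = (1/2)^(30/42) ≈ 0.609507; accumulation ratio R = 1/(1−f) ≈ 2.56087.
Loading dose to hit Cmax,ss on first dose: D_load = D_maint·R ≈ 968 × 2.56087 ≈ 2478.92 mg.

2479 mg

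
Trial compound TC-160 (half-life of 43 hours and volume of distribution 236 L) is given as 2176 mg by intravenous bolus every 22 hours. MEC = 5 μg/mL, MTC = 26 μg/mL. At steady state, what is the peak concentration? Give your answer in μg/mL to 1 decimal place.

30.9 μg/mL

τ/t½ = 22/43 ≈ 0.51163, so fraction remaining f = (1/2)^(22/43) ≈ 0.7014.
Accumulation ratio R = 1/(1 − f) ≈ 1/0.2986 ≈ 3.3490.
Each bolus raises the concentration by D/Vd = 2176/236 ≈ 9.220 μg/mL.
Cmax,ss = C₀/(1 − f) ≈ 9.220/0.2986 ≈ 30.877 μg/mL.
Peak 30.9 μg/mL vs MTC 26 μg/mL: exceeds toxic threshold.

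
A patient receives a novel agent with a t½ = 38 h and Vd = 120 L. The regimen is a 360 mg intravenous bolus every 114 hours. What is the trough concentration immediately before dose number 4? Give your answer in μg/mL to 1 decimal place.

f = (1/2)^(τ/t½) = (1/2)^(114/38) ≈ 0.1250.
C₀ = D/Vd = 360/120 ≈ 3.000 μg/mL.
Before the 4th dose, 3 doses have been given. Superposition: Cmin = C₀·(f + f² + … + f^3).
≈ 3.000 × (0.1250 + 0.0156 + 0.0020) ≈ 3.000 × 0.1426 ≈ 0.428 μg/mL.

0.4 μg/mL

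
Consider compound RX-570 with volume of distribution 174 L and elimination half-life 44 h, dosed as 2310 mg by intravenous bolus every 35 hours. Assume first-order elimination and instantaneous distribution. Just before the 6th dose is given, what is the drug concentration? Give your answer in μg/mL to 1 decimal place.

f = (1/2)^(τ/t½) = (1/2)^(35/44) ≈ 0.5762.
C₀ = D/Vd = 2310/174 ≈ 13.276 μg/mL.
Before the 6th dose, 5 doses have been given. Superposition: Cmin = C₀·(f + f² + … + f^5).
≈ 13.276 × (0.5762 + 0.3320 + 0.1913 + 0.1102 + 0.0635) ≈ 13.276 × 1.2732 ≈ 16.903 μg/mL.

16.9 μg/mL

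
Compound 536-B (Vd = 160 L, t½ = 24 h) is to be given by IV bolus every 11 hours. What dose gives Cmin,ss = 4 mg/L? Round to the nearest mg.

239 mg

τ/t½ = 11/24 ≈ 0.45833, so f = (1/2)^(11/24) ≈ 0.727827.
Cmin,ss = (D/Vd)·f/(1−f), so D = Cmin,ss·Vd·(1−f)/f.
D = 4 × 160 × (1−f)/f ≈ 4 × 160 × 0.37395 ≈ 239.33 mg.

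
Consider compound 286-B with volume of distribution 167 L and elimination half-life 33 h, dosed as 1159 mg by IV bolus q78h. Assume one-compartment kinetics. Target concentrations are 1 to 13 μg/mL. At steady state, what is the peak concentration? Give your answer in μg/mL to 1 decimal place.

Over one 78-h interval, 78/33 ≈ 2.3636 half-lives elapse, leaving f ≈ 0.1943 of each dose.
Accumulation ratio R = 1/(1 − f) ≈ 1/0.8057 ≈ 1.2412.
Each bolus raises the concentration by D/Vd = 1159/167 ≈ 6.940 μg/mL.
Cmax,ss = C₀/(1 − f) ≈ 6.940/0.8057 ≈ 8.614 μg/mL.
Peak 8.6 μg/mL vs MTC 13 μg/mL: below toxic threshold.

8.6 μg/mL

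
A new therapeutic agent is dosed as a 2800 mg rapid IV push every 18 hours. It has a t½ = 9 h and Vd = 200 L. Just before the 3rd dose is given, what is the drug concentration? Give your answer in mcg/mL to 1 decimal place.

f = (1/2)^(τ/t½) = (1/2)^(18/9) ≈ 0.2500.
C₀ = D/Vd = 2800/200 ≈ 14.000 mcg/mL.
Before the 3rd dose, 2 doses have been given. Superposition: Cmin = C₀·(f + f²).
≈ 14.000 × (0.2500 + 0.0625) ≈ 14.000 × 0.3125 ≈ 4.375 mcg/mL.

4.4 mcg/mL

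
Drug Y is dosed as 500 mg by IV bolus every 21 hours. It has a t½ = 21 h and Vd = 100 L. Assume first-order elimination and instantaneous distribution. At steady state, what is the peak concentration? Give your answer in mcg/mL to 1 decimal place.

The dosing interval is 1 half-life, so f = 2^(−1) = 0.5.
Accumulation ratio R = 1/(1 − f) = 1/0.5 = 2/1.
Single-dose peak C₀ = D/Vd = 500/100 = 5 mcg/mL.
Steady-state peak Cmax,ss = C₀·R = 5 × 2/1 ≈ 10.000 mcg/mL.

10.0 mcg/mL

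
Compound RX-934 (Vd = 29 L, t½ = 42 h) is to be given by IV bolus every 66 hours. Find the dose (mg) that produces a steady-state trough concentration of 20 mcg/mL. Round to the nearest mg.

1144 mg

τ/t½ = 66/42 ≈ 1.5714, so f = (1/2)^(66/42) ≈ 0.336475.
Cmin,ss = (D/Vd)·f/(1−f), so D = Cmin,ss·Vd·(1−f)/f.
D = 20 × 29 × (1−f)/f ≈ 20 × 29 × 1.97199 ≈ 1143.75 mg.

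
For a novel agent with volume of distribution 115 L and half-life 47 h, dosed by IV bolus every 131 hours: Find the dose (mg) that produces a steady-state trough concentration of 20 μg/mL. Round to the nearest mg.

τ/t½ = 131/47 ≈ 2.7872, so f = (1/2)^(131/47) ≈ 0.144863.
Cmin,ss = (D/Vd)·f/(1−f), so D = Cmin,ss·Vd·(1−f)/f.
D = 20 × 115 × (1−f)/f ≈ 20 × 115 × 5.90307 ≈ 13577.06 mg.

13577 mg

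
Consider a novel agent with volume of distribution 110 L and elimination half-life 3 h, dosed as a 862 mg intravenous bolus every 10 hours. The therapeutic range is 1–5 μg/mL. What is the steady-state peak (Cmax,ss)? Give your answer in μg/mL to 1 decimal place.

8.7 μg/mL

k = ln2/t½ = ln2/3 ≈ 0.231049 h⁻¹; fraction remaining f = e^(−kτ) = e^(−0.231049×10) ≈ 0.0992.
At steady state, accumulation factor R = 1/(1 − e^(−kτ)) ≈ 1.1101.
Each bolus raises the concentration by D/Vd = 862/110 ≈ 7.836 μg/mL.
Cmax,ss = C₀/(1 − f) ≈ 7.836/0.9008 ≈ 8.699 μg/mL.
Peak 8.7 μg/mL vs MTC 5 μg/mL: exceeds toxic threshold.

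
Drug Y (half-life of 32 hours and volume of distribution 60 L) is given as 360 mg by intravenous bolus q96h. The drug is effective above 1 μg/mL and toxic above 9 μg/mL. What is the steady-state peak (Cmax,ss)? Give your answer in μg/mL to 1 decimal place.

The dosing interval is 3 half-lives, so f = 2^(−3) = 0.125.
At steady state, R = 1/(1 − 0.125) = 8/7.
Single-dose peak C₀ = D/Vd = 360/60 = 6 μg/mL.
Steady-state peak Cmax,ss = C₀·R = 6 × 8/7 ≈ 6.857 μg/mL.
Peak 6.9 μg/mL vs MTC 9 μg/mL: below toxic threshold.

6.9 μg/mL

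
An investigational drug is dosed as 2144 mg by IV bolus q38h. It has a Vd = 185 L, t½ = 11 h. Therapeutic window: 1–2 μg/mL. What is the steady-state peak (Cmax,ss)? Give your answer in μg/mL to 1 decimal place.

12.8 μg/mL

τ/t½ = 38/11 ≈ 3.4545, so fraction remaining f = (1/2)^(38/11) ≈ 0.0912.
At steady state, accumulation factor R = 1/(1 − e^(−kτ)) ≈ 1.1004.
Each bolus raises the concentration by D/Vd = 2144/185 ≈ 11.589 μg/mL.
Steady-state peak Cmax,ss = C₀·R ≈ 11.589 × 1.1004 ≈ 12.753 μg/mL.
Peak 12.8 μg/mL vs MTC 2 μg/mL: exceeds toxic threshold.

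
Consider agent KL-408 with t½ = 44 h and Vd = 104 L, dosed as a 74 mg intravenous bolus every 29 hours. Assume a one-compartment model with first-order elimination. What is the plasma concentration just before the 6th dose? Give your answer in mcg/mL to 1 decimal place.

f = (1/2)^(τ/t½) = (1/2)^(29/44) ≈ 0.6333.
C₀ = D/Vd = 74/104 ≈ 0.712 mcg/mL.
Before the 6th dose, 5 doses have been given. Superposition: Cmin = C₀·(f + f² + … + f^5).
≈ 0.712 × (0.6333 + 0.4011 + 0.2540 + 0.1609 + 0.1019) ≈ 0.712 × 1.5512 ≈ 1.104 mcg/mL.

1.1 mcg/mL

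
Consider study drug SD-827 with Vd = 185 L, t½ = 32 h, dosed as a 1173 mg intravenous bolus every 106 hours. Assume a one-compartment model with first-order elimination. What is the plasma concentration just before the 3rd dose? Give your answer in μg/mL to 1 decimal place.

f = (1/2)^(τ/t½) = (1/2)^(106/32) ≈ 0.1007.
C₀ = D/Vd = 1173/185 ≈ 6.341 μg/mL.
Before the 3rd dose, 2 doses have been given. Superposition: Cmin = C₀·(f + f²).
≈ 6.341 × (0.1007 + 0.0101) ≈ 6.341 × 0.1108 ≈ 0.703 μg/mL.

0.7 μg/mL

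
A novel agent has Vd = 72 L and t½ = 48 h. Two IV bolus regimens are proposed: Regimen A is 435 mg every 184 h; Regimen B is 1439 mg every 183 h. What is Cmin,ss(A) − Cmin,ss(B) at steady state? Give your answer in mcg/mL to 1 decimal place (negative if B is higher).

-1.1 mcg/mL

Regimen A: f = (1/2)^(184/48) ≈ 0.0702; Cmin,ss = (435/72)·f/(1−f) ≈ 0.456 mcg/mL.
Regimen B: f = (1/2)^(183/48) ≈ 0.0712; Cmin,ss = (1439/72)·f/(1−f) ≈ 1.532 mcg/mL.
Difference ≈ 0.456 − 1.532 ≈ -1.076 mcg/mL.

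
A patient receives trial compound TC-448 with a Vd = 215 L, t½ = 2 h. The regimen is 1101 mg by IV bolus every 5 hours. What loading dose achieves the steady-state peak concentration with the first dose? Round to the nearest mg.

1337 mg

f = (1/2)^(5/2) ≈ 0.176777; accumulation ratio R = 1/(1−f) ≈ 1.21474.
Loading dose to hit Cmax,ss on first dose: D_load = D_maint·R ≈ 1101 × 1.21474 ≈ 1337.43 mg.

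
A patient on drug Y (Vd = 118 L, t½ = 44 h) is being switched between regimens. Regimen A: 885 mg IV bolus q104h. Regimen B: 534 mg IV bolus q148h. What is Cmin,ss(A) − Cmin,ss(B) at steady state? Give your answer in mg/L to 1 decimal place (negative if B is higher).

Regimen A: f = (1/2)^(104/44) ≈ 0.1943; Cmin,ss = (885/118)·f/(1−f) ≈ 1.809 mg/L.
Regimen B: f = (1/2)^(148/44) ≈ 0.0972; Cmin,ss = (534/118)·f/(1−f) ≈ 0.487 mg/L.
Difference ≈ 1.809 − 0.487 ≈ 1.322 mg/L.

1.3 mg/L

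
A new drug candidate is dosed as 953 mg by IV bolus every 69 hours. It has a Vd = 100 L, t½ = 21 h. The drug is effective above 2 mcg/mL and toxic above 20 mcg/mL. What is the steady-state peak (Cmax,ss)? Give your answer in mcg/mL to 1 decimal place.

10.6 mcg/mL

k = ln2/t½ = ln2/21 ≈ 0.033007 h⁻¹; fraction remaining f = e^(−kτ) = e^(−0.033007×69) ≈ 0.1025.
At steady state, accumulation factor R = 1/(1 − e^(−kτ)) ≈ 1.1142.
Single-dose peak C₀ = D/Vd = 953/100 ≈ 9.530 mcg/mL.
Steady-state peak Cmax,ss = C₀·R ≈ 9.530 × 1.1142 ≈ 10.618 mcg/mL.
Peak 10.6 mcg/mL vs MTC 20 mcg/mL: below toxic threshold.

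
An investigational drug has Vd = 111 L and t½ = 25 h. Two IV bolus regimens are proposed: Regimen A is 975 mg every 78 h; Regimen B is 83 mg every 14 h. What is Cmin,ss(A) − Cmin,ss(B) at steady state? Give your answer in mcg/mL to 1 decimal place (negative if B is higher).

-0.4 mcg/mL

Regimen A: f = (1/2)^(78/25) ≈ 0.1150; Cmin,ss = (975/111)·f/(1−f) ≈ 1.141 mcg/mL.
Regimen B: f = (1/2)^(14/25) ≈ 0.6783; Cmin,ss = (83/111)·f/(1−f) ≈ 1.577 mcg/mL.
Difference ≈ 1.141 − 1.577 ≈ -0.436 mcg/mL.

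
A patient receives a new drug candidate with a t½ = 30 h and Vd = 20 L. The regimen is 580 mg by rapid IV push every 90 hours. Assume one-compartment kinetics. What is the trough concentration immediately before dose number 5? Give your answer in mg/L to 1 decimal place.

f = (1/2)^(τ/t½) = (1/2)^(90/30) ≈ 0.1250.
C₀ = D/Vd = 580/20 ≈ 29.000 mg/L.
Before the 5th dose, 4 doses have been given. Superposition: Cmin = C₀·(f + f² + … + f^4).
≈ 29.000 × (0.1250 + 0.0156 + 0.0020 + 0.0002) ≈ 29.000 × 0.1428 ≈ 4.141 mg/L.

4.1 mg/L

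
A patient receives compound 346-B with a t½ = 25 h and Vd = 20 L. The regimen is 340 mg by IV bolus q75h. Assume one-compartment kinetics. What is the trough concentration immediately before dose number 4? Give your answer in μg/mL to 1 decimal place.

2.4 μg/mL

f = (1/2)^(τ/t½) = (1/2)^(75/25) ≈ 0.1250.
C₀ = D/Vd = 340/20 ≈ 17.000 μg/mL.
Before the 4th dose, 3 doses have been given. Superposition: Cmin = C₀·(f + f² + … + f^3).
≈ 17.000 × (0.1250 + 0.0156 + 0.0020) ≈ 17.000 × 0.1426 ≈ 2.424 μg/mL.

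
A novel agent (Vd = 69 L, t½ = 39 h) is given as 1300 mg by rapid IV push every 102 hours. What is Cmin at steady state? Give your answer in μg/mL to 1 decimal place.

3.7 μg/mL

k = ln2/t½ = ln2/39 ≈ 0.017773 h⁻¹; fraction remaining f = e^(−kτ) = e^(−0.017773×102) ≈ 0.1632.
Single-dose peak C₀ = D/Vd = 1300/69 ≈ 18.841 μg/mL.
Steady-state trough Cmin,ss = C₀·f/(1−f) ≈ 18.841 × 0.1632/0.8368 ≈ 3.675 μg/mL.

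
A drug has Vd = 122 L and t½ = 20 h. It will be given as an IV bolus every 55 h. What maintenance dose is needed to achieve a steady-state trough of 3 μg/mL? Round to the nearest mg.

τ/t½ = 55/20 ≈ 2.75, so f = (1/2)^(55/20) ≈ 0.148651.
Cmin,ss = (D/Vd)·f/(1−f), so D = Cmin,ss·Vd·(1−f)/f.
D = 3 × 122 × (1−f)/f ≈ 3 × 122 × 5.72717 ≈ 2096.14 mg.

2096 mg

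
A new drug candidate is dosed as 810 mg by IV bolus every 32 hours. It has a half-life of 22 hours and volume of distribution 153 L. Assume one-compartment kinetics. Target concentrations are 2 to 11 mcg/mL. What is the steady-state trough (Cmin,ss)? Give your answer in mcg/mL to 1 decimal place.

τ/t½ = 32/22 ≈ 1.4545, so fraction remaining f = (1/2)^(32/22) ≈ 0.3649.
Accumulation ratio R = 1/(1 − f) ≈ 1/0.6351 ≈ 1.5746.
Each bolus raises the concentration by D/Vd = 810/153 ≈ 5.294 mcg/mL.
Steady-state peak Cmax,ss = C₀·R ≈ 5.294 × 1.5746 ≈ 8.336 mcg/mL.
One interval later, Cmin,ss = Cmax,ss·e^(−kτ) ≈ 8.336 × 0.3649 ≈ 3.042 mcg/mL.
Trough 3.0 mcg/mL vs MEC 2 mcg/mL: adequate.

3.0 mcg/mL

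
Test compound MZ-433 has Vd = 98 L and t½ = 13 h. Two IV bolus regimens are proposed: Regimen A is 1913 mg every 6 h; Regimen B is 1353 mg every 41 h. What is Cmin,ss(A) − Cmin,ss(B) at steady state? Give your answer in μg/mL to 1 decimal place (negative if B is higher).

Regimen A: f = (1/2)^(6/13) ≈ 0.7262; Cmin,ss = (1913/98)·f/(1−f) ≈ 51.774 μg/mL.
Regimen B: f = (1/2)^(41/13) ≈ 0.1124; Cmin,ss = (1353/98)·f/(1−f) ≈ 1.748 μg/mL.
Difference ≈ 51.774 − 1.748 ≈ 50.026 μg/mL.

50.0 μg/mL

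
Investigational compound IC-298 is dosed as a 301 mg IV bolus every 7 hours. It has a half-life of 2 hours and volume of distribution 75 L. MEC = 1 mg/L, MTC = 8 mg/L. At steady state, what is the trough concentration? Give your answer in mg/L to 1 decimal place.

τ/t½ = 7/2 ≈ 3.5, so fraction remaining f = (1/2)^(7/2) ≈ 0.0884.
Accumulation ratio R = 1/(1 − f) ≈ 1/0.9116 ≈ 1.0970.
Single-dose peak C₀ = D/Vd = 301/75 ≈ 4.013 mg/L.
Cmax,ss = C₀/(1 − f) ≈ 4.013/0.9116 ≈ 4.402 mg/L.
One interval later, Cmin,ss = Cmax,ss·e^(−kτ) ≈ 4.402 × 0.0884 ≈ 0.389 mg/L.
Trough 0.4 mg/L vs MEC 1 mg/L: subtherapeutic.

0.4 mg/L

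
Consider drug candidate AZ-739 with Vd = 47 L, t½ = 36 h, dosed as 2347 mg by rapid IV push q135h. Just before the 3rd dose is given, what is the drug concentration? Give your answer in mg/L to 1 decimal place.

4.0 mg/L

f = (1/2)^(τ/t½) = (1/2)^(135/36) ≈ 0.0743.
C₀ = D/Vd = 2347/47 ≈ 49.936 mg/L.
Before the 3rd dose, 2 doses have been given. Superposition: Cmin = C₀·(f + f²).
≈ 49.936 × (0.0743 + 0.0055) ≈ 49.936 × 0.0798 ≈ 3.985 mg/L.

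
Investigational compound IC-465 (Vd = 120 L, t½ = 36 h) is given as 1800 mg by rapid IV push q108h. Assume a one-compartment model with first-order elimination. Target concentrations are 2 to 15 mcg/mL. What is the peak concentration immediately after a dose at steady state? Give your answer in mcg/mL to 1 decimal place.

The dosing interval is 3 half-lives, so f = 2^(−3) = 0.125.
At steady state, R = 1/(1 − 0.125) = 8/7.
Single-dose peak C₀ = D/Vd = 1800/120 = 15 mcg/mL.
Steady-state peak Cmax,ss = C₀·R = 15 × 8/7 ≈ 17.143 mcg/mL.
Peak 17.1 mcg/mL vs MTC 15 mcg/mL: exceeds toxic threshold.

17.1 mcg/mL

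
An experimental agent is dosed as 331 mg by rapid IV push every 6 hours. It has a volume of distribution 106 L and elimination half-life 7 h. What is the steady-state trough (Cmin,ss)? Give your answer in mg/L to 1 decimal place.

k = ln2/t½ = ln2/7 ≈ 0.099021 h⁻¹; fraction remaining f = e^(−kτ) = e^(−0.099021×6) ≈ 0.5520.
Each bolus raises the concentration by D/Vd = 331/106 ≈ 3.123 mg/L.
Steady-state trough Cmin,ss = C₀·f/(1−f) ≈ 3.123 × 0.5520/0.4480 ≈ 3.848 mg/L.

3.8 mg/L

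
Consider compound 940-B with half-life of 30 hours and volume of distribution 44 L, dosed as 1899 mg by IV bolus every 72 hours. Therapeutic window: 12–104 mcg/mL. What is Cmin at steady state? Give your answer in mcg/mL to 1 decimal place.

10.1 mcg/mL

τ/t½ = 72/30 ≈ 2.4, so fraction remaining f = (1/2)^(72/30) ≈ 0.1895.
Accumulation ratio R = 1/(1 − f) ≈ 1/0.8105 ≈ 1.2338.
Each bolus raises the concentration by D/Vd = 1899/44 ≈ 43.159 mcg/mL.
Cmax,ss = C₀/(1 − f) ≈ 43.159/0.8105 ≈ 53.250 mcg/mL.
One interval later, Cmin,ss = Cmax,ss·e^(−kτ) ≈ 53.250 × 0.1895 ≈ 10.091 mcg/mL.
Trough 10.1 mcg/mL vs MEC 12 mcg/mL: subtherapeutic.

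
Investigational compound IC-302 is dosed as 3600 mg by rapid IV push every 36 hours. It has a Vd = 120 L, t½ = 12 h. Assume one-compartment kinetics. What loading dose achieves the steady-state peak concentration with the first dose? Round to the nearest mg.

f = (1/2)^(36/12) ≈ 0.125000; accumulation ratio R = 1/(1−f) ≈ 1.14286.
Loading dose to hit Cmax,ss on first dose: D_load = D_maint·R ≈ 3600 × 1.14286 ≈ 4114.30 mg.

4114 mg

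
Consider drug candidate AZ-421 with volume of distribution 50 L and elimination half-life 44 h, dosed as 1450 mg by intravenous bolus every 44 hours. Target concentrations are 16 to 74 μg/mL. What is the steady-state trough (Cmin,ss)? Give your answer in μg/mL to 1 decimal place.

29.0 μg/mL

The dosing interval is 1 half-life, so f = 2^(−1) = 0.5.
At steady state, R = 1/(1 − 0.5) = 2/1.
Single-dose peak C₀ = D/Vd = 1450/50 = 29 μg/mL.
Steady-state peak Cmax,ss = C₀·R = 29 × 2/1 ≈ 58.000 μg/mL.
Steady-state trough Cmin,ss = Cmax,ss·f ≈ 58.000 × 0.5 ≈ 29.000 μg/mL.
Trough 29.0 μg/mL vs MEC 16 μg/mL: adequate.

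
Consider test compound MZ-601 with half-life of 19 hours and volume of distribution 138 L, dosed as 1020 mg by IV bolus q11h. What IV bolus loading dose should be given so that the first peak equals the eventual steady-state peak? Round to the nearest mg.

3086 mg

f = (1/2)^(11/19) ≈ 0.669452; accumulation ratio R = 1/(1−f) ≈ 3.02528.
Loading dose to hit Cmax,ss on first dose: D_load = D_maint·R ≈ 1020 × 3.02528 ≈ 3085.79 mg.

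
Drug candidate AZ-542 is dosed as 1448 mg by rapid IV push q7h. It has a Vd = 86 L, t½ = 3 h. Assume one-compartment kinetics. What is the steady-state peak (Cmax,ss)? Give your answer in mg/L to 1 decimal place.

τ/t½ = 7/3 ≈ 2.3333, so fraction remaining f = (1/2)^(7/3) ≈ 0.1984.
At steady state, accumulation factor R = 1/(1 − e^(−kτ)) ≈ 1.2475.
Single-dose peak C₀ = D/Vd = 1448/86 ≈ 16.837 mg/L.
Steady-state peak Cmax,ss = C₀·R ≈ 16.837 × 1.2475 ≈ 21.004 mg/L.

21.0 mg/L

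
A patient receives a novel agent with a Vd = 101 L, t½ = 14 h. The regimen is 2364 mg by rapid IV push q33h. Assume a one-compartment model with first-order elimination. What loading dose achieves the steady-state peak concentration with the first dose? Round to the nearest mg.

2937 mg

f = (1/2)^(33/14) ≈ 0.195177; accumulation ratio R = 1/(1−f) ≈ 1.24251.
Loading dose to hit Cmax,ss on first dose: D_load = D_maint·R ≈ 2364 × 1.24251 ≈ 2937.29 mg.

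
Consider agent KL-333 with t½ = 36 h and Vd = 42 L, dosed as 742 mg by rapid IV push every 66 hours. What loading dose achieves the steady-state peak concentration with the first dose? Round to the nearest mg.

1031 mg

f = (1/2)^(66/36) ≈ 0.280616; accumulation ratio R = 1/(1−f) ≈ 1.39008.
Loading dose to hit Cmax,ss on first dose: D_load = D_maint·R ≈ 742 × 1.39008 ≈ 1031.44 mg.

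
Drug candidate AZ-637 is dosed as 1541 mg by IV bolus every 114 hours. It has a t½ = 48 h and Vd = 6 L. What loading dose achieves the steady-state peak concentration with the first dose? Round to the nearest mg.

1909 mg

f = (1/2)^(114/48) ≈ 0.192776; accumulation ratio R = 1/(1−f) ≈ 1.23881.
Loading dose to hit Cmax,ss on first dose: D_load = D_maint·R ≈ 1541 × 1.23881 ≈ 1909.01 mg.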